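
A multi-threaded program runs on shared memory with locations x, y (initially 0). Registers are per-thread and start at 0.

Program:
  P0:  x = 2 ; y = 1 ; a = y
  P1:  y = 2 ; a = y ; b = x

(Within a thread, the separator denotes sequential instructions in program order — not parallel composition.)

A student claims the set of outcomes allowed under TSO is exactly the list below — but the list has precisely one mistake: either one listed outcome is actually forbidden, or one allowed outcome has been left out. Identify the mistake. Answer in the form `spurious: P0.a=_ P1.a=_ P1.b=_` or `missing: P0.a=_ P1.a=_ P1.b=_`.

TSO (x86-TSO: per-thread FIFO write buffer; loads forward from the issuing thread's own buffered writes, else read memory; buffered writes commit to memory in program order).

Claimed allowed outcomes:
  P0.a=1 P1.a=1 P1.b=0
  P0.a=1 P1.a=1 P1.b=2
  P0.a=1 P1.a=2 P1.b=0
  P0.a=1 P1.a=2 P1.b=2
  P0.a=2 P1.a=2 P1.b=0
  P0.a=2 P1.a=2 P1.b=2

spurious: P0.a=1 P1.a=1 P1.b=0

outcome vector order: (P0.a,P1.a,P1.b)
TSO (5): 1/1/2; 1/2/0; 1/2/2; 2/2/0; 2/2/2
claimed∖TSO = {1/1/0}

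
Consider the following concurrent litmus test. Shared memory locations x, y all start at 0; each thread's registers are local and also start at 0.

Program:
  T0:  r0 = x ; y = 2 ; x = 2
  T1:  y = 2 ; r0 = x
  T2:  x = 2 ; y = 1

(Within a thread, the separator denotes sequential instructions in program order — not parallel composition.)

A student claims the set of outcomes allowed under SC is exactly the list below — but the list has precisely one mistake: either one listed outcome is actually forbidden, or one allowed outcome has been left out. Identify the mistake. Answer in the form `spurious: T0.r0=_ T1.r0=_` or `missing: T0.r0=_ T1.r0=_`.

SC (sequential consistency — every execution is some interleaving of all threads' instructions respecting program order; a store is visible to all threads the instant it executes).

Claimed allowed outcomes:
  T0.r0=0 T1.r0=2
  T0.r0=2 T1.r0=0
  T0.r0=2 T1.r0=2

missing: T0.r0=0 T1.r0=0

outcome vector order: (T0.r0,T1.r0)
SC (4): 0/0 0/2 2/0 2/2
SC∖claimed = {0/0}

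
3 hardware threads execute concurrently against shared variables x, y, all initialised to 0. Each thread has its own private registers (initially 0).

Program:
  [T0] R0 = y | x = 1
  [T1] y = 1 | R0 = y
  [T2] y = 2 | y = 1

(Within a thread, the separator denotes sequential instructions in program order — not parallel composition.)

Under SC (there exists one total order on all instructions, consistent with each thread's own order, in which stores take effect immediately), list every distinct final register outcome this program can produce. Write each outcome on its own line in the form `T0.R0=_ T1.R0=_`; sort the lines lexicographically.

outcome vector order: (T0.R0,T1.R0)
|SC outcomes| = 6

T0.R0=0 T1.R0=1
T0.R0=0 T1.R0=2
T0.R0=1 T1.R0=1
T0.R0=1 T1.R0=2
T0.R0=2 T1.R0=1
T0.R0=2 T1.R0=2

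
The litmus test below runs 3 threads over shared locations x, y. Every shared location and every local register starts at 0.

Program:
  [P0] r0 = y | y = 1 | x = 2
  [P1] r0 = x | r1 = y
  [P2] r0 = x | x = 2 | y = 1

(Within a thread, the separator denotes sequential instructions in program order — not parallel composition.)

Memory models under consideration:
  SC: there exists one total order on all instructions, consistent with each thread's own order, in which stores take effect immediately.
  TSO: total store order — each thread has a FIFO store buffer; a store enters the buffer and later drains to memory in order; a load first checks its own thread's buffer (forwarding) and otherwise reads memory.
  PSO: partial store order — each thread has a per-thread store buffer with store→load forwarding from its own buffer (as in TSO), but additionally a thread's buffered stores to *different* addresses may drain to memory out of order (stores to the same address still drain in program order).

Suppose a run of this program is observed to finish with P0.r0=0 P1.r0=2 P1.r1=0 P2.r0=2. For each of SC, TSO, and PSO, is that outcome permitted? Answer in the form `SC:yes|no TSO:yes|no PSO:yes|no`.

SC:no TSO:no PSO:yes

outcome vector order: (P0.r0,P1.r0,P1.r1,P2.r0)
[SC] allowed = {0000; 0002; 0010; 0012; 0200; 0210; 0212; 1000; 1010; 1200; 1210}
[TSO] allowed = {0000; 0002; 0010; 0012; 0200; 0210; 0212; 1000; 1010; 1200; 1210}
[PSO] allowed = {0000; 0002; 0010; 0012; 0200; 0202; 0210; 0212; 1000; 1010; 1200; 1210}
target 0202 ∈ {PSO}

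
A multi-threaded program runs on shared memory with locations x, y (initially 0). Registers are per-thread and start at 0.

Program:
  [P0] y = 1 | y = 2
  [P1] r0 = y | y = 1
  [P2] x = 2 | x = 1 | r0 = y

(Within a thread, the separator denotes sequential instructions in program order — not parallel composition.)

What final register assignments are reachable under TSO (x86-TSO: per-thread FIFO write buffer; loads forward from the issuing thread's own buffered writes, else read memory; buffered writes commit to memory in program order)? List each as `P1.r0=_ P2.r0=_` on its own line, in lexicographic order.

P1.r0=0 P2.r0=0
P1.r0=0 P2.r0=1
P1.r0=0 P2.r0=2
P1.r0=1 P2.r0=0
P1.r0=1 P2.r0=1
P1.r0=1 P2.r0=2
P1.r0=2 P2.r0=0
P1.r0=2 P2.r0=1
P1.r0=2 P2.r0=2

outcome vector order: (P1.r0,P2.r0)
|TSO outcomes| = 9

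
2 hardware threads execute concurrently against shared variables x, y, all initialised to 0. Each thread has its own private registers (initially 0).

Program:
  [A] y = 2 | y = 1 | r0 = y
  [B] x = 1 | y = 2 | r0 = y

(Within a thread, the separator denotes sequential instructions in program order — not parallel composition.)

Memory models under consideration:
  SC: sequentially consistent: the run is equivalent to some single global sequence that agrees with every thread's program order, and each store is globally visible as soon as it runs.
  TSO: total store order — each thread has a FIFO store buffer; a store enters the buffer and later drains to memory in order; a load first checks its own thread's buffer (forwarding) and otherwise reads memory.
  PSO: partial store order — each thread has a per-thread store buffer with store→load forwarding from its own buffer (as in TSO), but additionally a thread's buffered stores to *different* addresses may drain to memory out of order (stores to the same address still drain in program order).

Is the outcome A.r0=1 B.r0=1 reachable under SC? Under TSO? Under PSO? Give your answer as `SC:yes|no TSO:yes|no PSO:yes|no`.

SC:yes TSO:yes PSO:yes

outcome vector order: (A.r0,B.r0)
[SC] allowed = {1/1; 1/2; 2/2}
[TSO] allowed = {1/1; 1/2; 2/2}
[PSO] allowed = {1/1; 1/2; 2/2}
target 1/1 ∈ {SC,TSO,PSO}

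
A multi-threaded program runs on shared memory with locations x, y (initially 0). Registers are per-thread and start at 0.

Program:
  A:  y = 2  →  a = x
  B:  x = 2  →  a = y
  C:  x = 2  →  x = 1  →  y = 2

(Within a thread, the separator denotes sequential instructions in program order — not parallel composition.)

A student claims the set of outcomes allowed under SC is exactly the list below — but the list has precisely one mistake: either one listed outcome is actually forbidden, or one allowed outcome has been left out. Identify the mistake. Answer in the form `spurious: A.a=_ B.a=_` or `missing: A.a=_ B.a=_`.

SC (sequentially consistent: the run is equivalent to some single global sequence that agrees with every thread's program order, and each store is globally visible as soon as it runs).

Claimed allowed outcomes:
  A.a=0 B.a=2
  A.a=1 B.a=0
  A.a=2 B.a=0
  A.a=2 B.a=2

missing: A.a=1 B.a=2

outcome vector order: (A.a,B.a)
under SC → 0/2; 1/0; 1/2; 2/0; 2/2
SC∖claimed = {1/2}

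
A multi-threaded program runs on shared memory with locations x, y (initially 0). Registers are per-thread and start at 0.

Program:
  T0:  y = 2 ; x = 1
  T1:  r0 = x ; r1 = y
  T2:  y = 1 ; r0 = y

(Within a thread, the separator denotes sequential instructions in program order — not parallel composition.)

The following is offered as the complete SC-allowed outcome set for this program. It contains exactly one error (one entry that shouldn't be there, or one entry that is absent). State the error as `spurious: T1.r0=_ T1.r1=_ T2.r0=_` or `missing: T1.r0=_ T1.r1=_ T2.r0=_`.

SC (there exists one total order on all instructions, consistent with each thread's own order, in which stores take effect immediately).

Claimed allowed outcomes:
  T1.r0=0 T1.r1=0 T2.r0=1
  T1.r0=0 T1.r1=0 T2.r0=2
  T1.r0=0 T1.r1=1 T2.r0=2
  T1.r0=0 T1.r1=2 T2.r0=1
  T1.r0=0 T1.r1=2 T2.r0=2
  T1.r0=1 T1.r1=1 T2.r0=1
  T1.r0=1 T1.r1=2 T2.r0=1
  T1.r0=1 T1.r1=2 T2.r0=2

missing: T1.r0=0 T1.r1=1 T2.r0=1

outcome vector order: (T1.r0,T1.r1,T2.r0)
SC (9): 0/0/1; 0/0/2; 0/1/1; 0/1/2; 0/2/1; 0/2/2; 1/1/1; 1/2/1; 1/2/2
SC∖claimed = {0/1/1}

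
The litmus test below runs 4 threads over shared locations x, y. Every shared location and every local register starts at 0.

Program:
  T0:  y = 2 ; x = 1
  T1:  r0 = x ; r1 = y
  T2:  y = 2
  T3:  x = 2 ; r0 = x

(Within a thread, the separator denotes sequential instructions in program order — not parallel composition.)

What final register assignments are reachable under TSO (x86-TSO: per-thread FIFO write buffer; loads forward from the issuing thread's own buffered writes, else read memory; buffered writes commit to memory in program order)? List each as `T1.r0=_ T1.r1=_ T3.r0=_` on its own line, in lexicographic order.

T1.r0=0 T1.r1=0 T3.r0=1
T1.r0=0 T1.r1=0 T3.r0=2
T1.r0=0 T1.r1=2 T3.r0=1
T1.r0=0 T1.r1=2 T3.r0=2
T1.r0=1 T1.r1=2 T3.r0=1
T1.r0=1 T1.r1=2 T3.r0=2
T1.r0=2 T1.r1=0 T3.r0=1
T1.r0=2 T1.r1=0 T3.r0=2
T1.r0=2 T1.r1=2 T3.r0=1
T1.r0=2 T1.r1=2 T3.r0=2

outcome vector order: (T1.r0,T1.r1,T3.r0)
|TSO outcomes| = 10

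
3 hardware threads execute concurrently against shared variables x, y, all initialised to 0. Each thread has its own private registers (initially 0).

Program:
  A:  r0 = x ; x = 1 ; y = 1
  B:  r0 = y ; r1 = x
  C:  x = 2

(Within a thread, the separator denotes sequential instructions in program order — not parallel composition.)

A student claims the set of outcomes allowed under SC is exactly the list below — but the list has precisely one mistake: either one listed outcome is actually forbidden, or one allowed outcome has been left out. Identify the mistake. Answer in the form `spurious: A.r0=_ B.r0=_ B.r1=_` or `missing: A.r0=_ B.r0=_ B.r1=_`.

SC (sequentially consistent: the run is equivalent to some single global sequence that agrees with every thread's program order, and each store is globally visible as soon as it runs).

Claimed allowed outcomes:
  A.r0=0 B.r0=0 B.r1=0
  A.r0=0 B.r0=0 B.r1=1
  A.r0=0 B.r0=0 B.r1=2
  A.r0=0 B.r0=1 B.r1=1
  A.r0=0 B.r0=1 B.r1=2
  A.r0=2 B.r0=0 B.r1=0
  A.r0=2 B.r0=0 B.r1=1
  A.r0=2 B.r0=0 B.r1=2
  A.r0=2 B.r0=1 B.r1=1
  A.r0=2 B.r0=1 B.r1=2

outcome vector order: (A.r0,B.r0,B.r1)
[SC] allowed = {000 001 002 011 012 200 201 202 211}
claimed∖SC = {212}

spurious: A.r0=2 B.r0=1 B.r1=2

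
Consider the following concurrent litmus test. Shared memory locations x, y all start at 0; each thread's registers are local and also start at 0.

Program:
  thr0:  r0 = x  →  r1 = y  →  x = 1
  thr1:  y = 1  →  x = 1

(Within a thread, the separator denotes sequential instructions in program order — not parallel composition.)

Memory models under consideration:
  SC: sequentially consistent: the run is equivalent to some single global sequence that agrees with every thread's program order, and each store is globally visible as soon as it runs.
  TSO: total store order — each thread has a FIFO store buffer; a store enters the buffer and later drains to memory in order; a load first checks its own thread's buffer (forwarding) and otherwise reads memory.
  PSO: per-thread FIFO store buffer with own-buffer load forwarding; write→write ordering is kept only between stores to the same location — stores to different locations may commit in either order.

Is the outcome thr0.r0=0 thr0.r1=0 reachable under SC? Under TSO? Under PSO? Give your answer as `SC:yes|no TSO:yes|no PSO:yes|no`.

SC:yes TSO:yes PSO:yes

outcome vector order: (thr0.r0,thr0.r1)
SC: 3 outcomes — {00, 01, 11}
TSO: 3 outcomes — {00, 01, 11}
PSO: 4 outcomes — {00, 01, 10, 11}
target 00 ∈ {SC,TSO,PSO}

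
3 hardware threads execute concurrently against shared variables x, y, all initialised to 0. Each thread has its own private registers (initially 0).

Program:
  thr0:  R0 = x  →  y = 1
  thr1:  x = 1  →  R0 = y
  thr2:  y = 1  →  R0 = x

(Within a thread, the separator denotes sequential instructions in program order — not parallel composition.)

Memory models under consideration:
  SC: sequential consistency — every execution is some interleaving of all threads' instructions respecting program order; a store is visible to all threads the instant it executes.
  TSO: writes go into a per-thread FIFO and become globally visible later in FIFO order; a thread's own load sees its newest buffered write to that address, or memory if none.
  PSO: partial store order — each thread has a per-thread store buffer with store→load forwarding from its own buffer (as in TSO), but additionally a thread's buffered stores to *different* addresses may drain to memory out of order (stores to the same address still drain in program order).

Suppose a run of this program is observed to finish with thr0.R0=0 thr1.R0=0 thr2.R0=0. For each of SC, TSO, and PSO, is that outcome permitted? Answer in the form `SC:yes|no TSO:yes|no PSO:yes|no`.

SC:no TSO:yes PSO:yes

outcome vector order: (thr0.R0,thr1.R0,thr2.R0)
under SC → 0/0/1 0/1/0 0/1/1 1/0/1 1/1/0 1/1/1
under TSO → 0/0/0 0/0/1 0/1/0 0/1/1 1/0/0 1/0/1 1/1/0 1/1/1
under PSO → 0/0/0 0/0/1 0/1/0 0/1/1 1/0/0 1/0/1 1/1/0 1/1/1
target 0/0/0 ∈ {TSO,PSO}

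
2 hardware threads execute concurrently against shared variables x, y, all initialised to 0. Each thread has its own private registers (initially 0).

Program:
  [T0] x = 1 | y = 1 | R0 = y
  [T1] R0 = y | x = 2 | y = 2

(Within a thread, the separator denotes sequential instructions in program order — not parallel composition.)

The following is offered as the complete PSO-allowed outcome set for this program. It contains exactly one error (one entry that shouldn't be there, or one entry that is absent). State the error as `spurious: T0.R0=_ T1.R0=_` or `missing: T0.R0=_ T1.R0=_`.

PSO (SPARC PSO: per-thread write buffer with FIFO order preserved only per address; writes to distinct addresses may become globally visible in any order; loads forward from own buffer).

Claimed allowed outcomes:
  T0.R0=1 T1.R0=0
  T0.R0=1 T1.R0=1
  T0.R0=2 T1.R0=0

missing: T0.R0=2 T1.R0=1

outcome vector order: (T0.R0,T1.R0)
under PSO → (1,0), (1,1), (2,0), (2,1)
PSO∖claimed = {(2,1)}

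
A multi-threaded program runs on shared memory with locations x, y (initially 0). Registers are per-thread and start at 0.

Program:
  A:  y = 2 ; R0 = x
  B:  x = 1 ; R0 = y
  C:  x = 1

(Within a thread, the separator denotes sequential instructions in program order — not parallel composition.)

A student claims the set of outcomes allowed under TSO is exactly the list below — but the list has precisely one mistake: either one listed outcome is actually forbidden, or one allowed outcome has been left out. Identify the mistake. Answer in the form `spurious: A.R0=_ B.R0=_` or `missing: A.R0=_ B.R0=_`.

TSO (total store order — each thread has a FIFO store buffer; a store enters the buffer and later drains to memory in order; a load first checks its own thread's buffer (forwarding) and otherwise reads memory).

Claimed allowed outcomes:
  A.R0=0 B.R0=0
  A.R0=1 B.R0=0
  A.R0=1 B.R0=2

outcome vector order: (A.R0,B.R0)
TSO (4): 00; 02; 10; 12
TSO∖claimed = {02}

missing: A.R0=0 B.R0=2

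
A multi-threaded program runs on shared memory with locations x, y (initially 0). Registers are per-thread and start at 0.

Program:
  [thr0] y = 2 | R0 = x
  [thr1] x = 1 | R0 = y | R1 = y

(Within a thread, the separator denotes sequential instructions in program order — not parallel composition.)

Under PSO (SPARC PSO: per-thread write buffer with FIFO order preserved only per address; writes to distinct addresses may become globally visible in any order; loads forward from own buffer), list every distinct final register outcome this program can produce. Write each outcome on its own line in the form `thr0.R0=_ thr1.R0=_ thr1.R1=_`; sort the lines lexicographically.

thr0.R0=0 thr1.R0=0 thr1.R1=0
thr0.R0=0 thr1.R0=0 thr1.R1=2
thr0.R0=0 thr1.R0=2 thr1.R1=2
thr0.R0=1 thr1.R0=0 thr1.R1=0
thr0.R0=1 thr1.R0=0 thr1.R1=2
thr0.R0=1 thr1.R0=2 thr1.R1=2

outcome vector order: (thr0.R0,thr1.R0,thr1.R1)
|PSO outcomes| = 6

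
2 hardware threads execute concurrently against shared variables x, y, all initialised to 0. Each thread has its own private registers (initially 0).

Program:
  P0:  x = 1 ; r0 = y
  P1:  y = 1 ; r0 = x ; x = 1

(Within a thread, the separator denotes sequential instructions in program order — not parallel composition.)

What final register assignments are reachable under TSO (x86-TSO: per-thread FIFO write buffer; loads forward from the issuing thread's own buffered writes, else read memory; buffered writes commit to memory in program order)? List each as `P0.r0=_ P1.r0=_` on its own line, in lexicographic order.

outcome vector order: (P0.r0,P1.r0)
|TSO outcomes| = 4

P0.r0=0 P1.r0=0
P0.r0=0 P1.r0=1
P0.r0=1 P1.r0=0
P0.r0=1 P1.r0=1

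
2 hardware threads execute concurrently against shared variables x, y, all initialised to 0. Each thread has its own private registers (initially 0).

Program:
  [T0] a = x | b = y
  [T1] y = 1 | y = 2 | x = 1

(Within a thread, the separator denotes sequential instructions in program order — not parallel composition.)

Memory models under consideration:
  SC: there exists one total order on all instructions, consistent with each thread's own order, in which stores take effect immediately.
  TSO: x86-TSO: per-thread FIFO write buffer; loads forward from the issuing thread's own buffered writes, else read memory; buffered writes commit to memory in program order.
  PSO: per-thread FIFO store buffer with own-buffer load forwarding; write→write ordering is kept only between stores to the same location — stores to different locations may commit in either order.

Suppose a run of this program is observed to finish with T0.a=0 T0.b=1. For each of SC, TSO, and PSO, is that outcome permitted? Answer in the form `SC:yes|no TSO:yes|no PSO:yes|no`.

SC:yes TSO:yes PSO:yes

outcome vector order: (T0.a,T0.b)
under SC → 0/0, 0/1, 0/2, 1/2
under TSO → 0/0, 0/1, 0/2, 1/2
under PSO → 0/0, 0/1, 0/2, 1/0, 1/1, 1/2
target 0/1 ∈ {SC,TSO,PSO}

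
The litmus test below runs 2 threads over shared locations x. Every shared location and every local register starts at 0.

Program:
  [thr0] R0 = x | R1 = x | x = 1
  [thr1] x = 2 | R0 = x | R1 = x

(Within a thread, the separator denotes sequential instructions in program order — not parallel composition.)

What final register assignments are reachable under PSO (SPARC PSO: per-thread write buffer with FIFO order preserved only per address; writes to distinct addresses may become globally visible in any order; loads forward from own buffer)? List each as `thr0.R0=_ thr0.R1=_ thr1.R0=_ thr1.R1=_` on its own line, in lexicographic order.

thr0.R0=0 thr0.R1=0 thr1.R0=1 thr1.R1=1
thr0.R0=0 thr0.R1=0 thr1.R0=2 thr1.R1=1
thr0.R0=0 thr0.R1=0 thr1.R0=2 thr1.R1=2
thr0.R0=0 thr0.R1=2 thr1.R0=1 thr1.R1=1
thr0.R0=0 thr0.R1=2 thr1.R0=2 thr1.R1=1
thr0.R0=0 thr0.R1=2 thr1.R0=2 thr1.R1=2
thr0.R0=2 thr0.R1=2 thr1.R0=1 thr1.R1=1
thr0.R0=2 thr0.R1=2 thr1.R0=2 thr1.R1=1
thr0.R0=2 thr0.R1=2 thr1.R0=2 thr1.R1=2

outcome vector order: (thr0.R0,thr0.R1,thr1.R0,thr1.R1)
|PSO outcomes| = 9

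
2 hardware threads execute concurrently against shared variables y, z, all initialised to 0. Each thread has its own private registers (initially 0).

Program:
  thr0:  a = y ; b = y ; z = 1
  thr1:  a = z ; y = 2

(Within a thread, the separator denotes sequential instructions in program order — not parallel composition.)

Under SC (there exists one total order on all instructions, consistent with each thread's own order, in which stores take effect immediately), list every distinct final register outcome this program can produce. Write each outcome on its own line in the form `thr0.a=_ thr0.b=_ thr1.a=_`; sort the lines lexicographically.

outcome vector order: (thr0.a,thr0.b,thr1.a)
|SC outcomes| = 4

thr0.a=0 thr0.b=0 thr1.a=0
thr0.a=0 thr0.b=0 thr1.a=1
thr0.a=0 thr0.b=2 thr1.a=0
thr0.a=2 thr0.b=2 thr1.a=0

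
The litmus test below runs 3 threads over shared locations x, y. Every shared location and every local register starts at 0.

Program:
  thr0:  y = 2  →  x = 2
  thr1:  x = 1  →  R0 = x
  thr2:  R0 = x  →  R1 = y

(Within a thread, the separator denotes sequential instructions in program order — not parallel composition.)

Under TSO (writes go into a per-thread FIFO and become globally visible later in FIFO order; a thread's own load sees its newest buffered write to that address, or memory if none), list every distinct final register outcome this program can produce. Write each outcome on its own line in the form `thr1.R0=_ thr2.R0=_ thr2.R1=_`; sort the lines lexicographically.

outcome vector order: (thr1.R0,thr2.R0,thr2.R1)
|TSO outcomes| = 10

thr1.R0=1 thr2.R0=0 thr2.R1=0
thr1.R0=1 thr2.R0=0 thr2.R1=2
thr1.R0=1 thr2.R0=1 thr2.R1=0
thr1.R0=1 thr2.R0=1 thr2.R1=2
thr1.R0=1 thr2.R0=2 thr2.R1=2
thr1.R0=2 thr2.R0=0 thr2.R1=0
thr1.R0=2 thr2.R0=0 thr2.R1=2
thr1.R0=2 thr2.R0=1 thr2.R1=0
thr1.R0=2 thr2.R0=1 thr2.R1=2
thr1.R0=2 thr2.R0=2 thr2.R1=2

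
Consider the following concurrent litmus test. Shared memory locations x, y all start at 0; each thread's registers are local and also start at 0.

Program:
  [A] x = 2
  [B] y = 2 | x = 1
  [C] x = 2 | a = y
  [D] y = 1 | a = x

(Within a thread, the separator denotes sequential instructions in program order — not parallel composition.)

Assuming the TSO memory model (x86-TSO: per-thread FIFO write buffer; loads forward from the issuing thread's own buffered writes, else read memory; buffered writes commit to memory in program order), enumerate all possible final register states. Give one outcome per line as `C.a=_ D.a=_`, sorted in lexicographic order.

C.a=0 D.a=0
C.a=0 D.a=1
C.a=0 D.a=2
C.a=1 D.a=0
C.a=1 D.a=1
C.a=1 D.a=2
C.a=2 D.a=0
C.a=2 D.a=1
C.a=2 D.a=2

outcome vector order: (C.a,D.a)
|TSO outcomes| = 9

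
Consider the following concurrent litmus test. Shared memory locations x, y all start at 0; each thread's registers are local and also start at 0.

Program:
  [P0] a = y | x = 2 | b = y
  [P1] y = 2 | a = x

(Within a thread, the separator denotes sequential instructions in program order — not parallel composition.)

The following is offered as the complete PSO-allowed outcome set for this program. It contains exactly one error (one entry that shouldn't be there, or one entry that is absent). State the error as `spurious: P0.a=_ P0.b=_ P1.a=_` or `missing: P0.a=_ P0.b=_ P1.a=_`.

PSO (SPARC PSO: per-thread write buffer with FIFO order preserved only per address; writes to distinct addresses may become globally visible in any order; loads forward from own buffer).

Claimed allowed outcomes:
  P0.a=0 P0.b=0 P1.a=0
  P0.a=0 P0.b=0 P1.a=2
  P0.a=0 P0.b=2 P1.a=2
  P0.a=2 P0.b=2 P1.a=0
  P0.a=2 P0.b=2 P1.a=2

outcome vector order: (P0.a,P0.b,P1.a)
PSO (6): 0/0/0, 0/0/2, 0/2/0, 0/2/2, 2/2/0, 2/2/2
PSO∖claimed = {0/2/0}

missing: P0.a=0 P0.b=2 P1.a=0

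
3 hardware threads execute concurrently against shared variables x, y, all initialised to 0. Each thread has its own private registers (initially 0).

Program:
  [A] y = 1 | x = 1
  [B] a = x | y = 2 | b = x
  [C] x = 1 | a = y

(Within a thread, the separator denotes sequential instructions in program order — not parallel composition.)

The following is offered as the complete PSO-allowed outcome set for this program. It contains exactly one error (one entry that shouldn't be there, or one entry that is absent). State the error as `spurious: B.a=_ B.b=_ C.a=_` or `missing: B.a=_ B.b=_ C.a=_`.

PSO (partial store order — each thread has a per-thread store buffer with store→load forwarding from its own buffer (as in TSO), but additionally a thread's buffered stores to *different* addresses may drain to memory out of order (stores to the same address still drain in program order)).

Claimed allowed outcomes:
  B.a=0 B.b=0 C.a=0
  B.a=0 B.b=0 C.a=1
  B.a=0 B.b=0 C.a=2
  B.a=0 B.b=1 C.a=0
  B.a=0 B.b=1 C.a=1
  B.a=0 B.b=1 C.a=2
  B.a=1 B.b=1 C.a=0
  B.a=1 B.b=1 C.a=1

outcome vector order: (B.a,B.b,C.a)
PSO (9): 000 001 002 010 011 012 110 111 112
PSO∖claimed = {112}

missing: B.a=1 B.b=1 C.a=2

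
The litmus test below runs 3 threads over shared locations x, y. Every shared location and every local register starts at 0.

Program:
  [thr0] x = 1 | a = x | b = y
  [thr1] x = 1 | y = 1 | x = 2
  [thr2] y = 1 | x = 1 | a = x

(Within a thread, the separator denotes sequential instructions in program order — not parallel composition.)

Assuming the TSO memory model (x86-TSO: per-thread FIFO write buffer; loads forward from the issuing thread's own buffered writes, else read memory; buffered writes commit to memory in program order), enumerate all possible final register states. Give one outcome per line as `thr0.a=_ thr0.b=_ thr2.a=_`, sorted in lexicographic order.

outcome vector order: (thr0.a,thr0.b,thr2.a)
|TSO outcomes| = 6

thr0.a=1 thr0.b=0 thr2.a=1
thr0.a=1 thr0.b=0 thr2.a=2
thr0.a=1 thr0.b=1 thr2.a=1
thr0.a=1 thr0.b=1 thr2.a=2
thr0.a=2 thr0.b=1 thr2.a=1
thr0.a=2 thr0.b=1 thr2.a=2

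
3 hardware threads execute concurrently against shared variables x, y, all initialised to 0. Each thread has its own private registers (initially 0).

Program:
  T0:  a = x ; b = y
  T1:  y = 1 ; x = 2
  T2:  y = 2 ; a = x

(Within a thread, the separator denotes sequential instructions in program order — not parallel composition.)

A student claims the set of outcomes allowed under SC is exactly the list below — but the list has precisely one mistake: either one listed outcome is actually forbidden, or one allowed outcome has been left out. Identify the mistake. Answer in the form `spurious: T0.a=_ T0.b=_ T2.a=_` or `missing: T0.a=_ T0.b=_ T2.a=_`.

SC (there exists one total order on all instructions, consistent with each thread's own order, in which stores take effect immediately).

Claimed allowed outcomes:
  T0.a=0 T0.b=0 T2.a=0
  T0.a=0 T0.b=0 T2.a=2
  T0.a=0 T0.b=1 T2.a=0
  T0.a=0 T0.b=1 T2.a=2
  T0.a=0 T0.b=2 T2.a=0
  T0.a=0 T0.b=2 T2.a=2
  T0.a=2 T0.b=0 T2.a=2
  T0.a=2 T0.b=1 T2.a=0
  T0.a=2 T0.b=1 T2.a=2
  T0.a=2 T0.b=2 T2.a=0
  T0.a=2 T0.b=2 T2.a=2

spurious: T0.a=2 T0.b=0 T2.a=2

outcome vector order: (T0.a,T0.b,T2.a)
SC (10): 0/0/0, 0/0/2, 0/1/0, 0/1/2, 0/2/0, 0/2/2, 2/1/0, 2/1/2, 2/2/0, 2/2/2
claimed∖SC = {2/0/2}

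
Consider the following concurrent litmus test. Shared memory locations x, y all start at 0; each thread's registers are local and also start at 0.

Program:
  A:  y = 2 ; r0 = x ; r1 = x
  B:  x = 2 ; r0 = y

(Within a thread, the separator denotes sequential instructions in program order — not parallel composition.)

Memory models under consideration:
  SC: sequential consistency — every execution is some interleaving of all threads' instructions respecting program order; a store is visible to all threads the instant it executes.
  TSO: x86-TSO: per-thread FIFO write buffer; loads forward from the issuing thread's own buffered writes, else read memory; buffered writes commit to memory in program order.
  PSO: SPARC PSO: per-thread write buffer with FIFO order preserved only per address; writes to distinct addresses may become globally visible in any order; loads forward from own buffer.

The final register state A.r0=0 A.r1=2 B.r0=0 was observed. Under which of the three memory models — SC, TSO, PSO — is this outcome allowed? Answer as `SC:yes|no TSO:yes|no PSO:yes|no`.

SC:no TSO:yes PSO:yes

outcome vector order: (A.r0,A.r1,B.r0)
SC: 4 outcomes — {<0 0 2>; <0 2 2>; <2 2 0>; <2 2 2>}
TSO: 6 outcomes — {<0 0 0>; <0 0 2>; <0 2 0>; <0 2 2>; <2 2 0>; <2 2 2>}
PSO: 6 outcomes — {<0 0 0>; <0 0 2>; <0 2 0>; <0 2 2>; <2 2 0>; <2 2 2>}
target <0 2 0> ∈ {TSO,PSO}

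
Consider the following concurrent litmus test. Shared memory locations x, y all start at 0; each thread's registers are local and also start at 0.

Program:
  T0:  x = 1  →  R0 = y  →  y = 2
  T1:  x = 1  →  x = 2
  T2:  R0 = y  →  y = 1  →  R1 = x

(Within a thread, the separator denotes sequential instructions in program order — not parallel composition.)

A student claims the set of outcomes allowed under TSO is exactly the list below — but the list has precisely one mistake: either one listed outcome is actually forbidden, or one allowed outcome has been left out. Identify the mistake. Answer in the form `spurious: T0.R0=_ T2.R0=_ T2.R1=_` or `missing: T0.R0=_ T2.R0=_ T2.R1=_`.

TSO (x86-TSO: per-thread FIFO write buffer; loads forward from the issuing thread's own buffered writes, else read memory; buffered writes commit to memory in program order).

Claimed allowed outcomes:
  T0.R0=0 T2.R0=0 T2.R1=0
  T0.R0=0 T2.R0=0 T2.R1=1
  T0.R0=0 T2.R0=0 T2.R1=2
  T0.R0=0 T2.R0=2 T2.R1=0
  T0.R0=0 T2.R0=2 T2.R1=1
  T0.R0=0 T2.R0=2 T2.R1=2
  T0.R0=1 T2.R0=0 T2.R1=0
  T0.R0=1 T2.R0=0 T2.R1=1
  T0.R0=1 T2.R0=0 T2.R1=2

outcome vector order: (T0.R0,T2.R0,T2.R1)
under TSO → <0 0 0> <0 0 1> <0 0 2> <0 2 1> <0 2 2> <1 0 0> <1 0 1> <1 0 2>
claimed∖TSO = {<0 2 0>}

spurious: T0.R0=0 T2.R0=2 T2.R1=0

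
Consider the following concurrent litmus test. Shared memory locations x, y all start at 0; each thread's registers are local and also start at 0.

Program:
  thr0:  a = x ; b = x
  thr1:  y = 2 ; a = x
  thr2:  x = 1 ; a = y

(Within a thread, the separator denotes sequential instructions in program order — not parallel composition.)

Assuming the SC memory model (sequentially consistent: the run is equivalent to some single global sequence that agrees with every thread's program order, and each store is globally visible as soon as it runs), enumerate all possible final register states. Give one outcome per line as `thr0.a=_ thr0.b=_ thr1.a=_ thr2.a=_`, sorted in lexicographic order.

thr0.a=0 thr0.b=0 thr1.a=0 thr2.a=2
thr0.a=0 thr0.b=0 thr1.a=1 thr2.a=0
thr0.a=0 thr0.b=0 thr1.a=1 thr2.a=2
thr0.a=0 thr0.b=1 thr1.a=0 thr2.a=2
thr0.a=0 thr0.b=1 thr1.a=1 thr2.a=0
thr0.a=0 thr0.b=1 thr1.a=1 thr2.a=2
thr0.a=1 thr0.b=1 thr1.a=0 thr2.a=2
thr0.a=1 thr0.b=1 thr1.a=1 thr2.a=0
thr0.a=1 thr0.b=1 thr1.a=1 thr2.a=2

outcome vector order: (thr0.a,thr0.b,thr1.a,thr2.a)
|SC outcomes| = 9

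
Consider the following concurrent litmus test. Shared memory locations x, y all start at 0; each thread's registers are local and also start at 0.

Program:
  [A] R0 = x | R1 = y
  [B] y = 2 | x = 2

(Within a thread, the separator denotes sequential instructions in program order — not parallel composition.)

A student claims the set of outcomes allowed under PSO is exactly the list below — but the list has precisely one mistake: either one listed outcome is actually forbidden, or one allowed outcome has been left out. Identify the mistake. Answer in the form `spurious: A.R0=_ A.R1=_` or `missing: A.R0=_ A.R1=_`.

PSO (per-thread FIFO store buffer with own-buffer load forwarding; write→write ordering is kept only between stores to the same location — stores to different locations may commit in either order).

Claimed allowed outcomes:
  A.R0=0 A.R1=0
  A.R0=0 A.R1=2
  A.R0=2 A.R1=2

missing: A.R0=2 A.R1=0

outcome vector order: (A.R0,A.R1)
PSO (4): 0/0, 0/2, 2/0, 2/2
PSO∖claimed = {2/0}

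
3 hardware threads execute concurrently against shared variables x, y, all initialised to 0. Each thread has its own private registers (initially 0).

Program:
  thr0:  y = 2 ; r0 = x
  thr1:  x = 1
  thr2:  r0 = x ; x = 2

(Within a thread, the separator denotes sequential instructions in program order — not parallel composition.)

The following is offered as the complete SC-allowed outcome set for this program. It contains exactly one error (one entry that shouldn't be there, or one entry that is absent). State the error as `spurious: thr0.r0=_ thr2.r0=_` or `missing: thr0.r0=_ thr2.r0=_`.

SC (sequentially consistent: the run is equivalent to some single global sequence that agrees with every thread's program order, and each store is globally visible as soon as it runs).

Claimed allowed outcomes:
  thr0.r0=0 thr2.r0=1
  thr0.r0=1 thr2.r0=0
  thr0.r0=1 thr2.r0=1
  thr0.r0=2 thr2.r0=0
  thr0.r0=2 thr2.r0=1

outcome vector order: (thr0.r0,thr2.r0)
SC (6): <0 0>, <0 1>, <1 0>, <1 1>, <2 0>, <2 1>
SC∖claimed = {<0 0>}

missing: thr0.r0=0 thr2.r0=0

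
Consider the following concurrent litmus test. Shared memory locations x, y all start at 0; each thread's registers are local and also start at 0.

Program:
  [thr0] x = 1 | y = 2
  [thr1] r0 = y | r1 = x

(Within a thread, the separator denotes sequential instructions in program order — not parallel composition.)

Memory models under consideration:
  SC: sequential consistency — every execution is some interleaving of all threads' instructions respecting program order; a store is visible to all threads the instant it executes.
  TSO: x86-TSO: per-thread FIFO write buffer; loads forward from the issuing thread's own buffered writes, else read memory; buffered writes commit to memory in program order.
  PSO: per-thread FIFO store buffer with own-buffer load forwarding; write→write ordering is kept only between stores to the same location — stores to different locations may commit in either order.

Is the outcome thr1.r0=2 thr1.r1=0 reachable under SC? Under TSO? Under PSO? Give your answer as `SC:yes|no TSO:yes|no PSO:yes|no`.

SC:no TSO:no PSO:yes

outcome vector order: (thr1.r0,thr1.r1)
[SC] allowed = {(0,0), (0,1), (2,1)}
[TSO] allowed = {(0,0), (0,1), (2,1)}
[PSO] allowed = {(0,0), (0,1), (2,0), (2,1)}
target (2,0) ∈ {PSO}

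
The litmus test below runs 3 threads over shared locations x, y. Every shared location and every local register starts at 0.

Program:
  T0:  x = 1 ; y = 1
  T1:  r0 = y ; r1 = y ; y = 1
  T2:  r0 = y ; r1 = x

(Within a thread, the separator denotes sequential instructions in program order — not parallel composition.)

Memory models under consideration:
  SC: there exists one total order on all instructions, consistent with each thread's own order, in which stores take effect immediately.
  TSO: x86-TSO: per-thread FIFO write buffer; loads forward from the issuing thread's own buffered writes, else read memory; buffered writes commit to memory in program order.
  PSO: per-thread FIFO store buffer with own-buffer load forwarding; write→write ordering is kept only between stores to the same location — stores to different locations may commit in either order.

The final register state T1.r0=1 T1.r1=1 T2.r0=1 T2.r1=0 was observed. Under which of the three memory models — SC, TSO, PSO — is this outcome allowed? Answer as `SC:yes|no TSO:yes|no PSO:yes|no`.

outcome vector order: (T1.r0,T1.r1,T2.r0,T2.r1)
[SC] allowed = {<0 0 0 0>; <0 0 0 1>; <0 0 1 0>; <0 0 1 1>; <0 1 0 0>; <0 1 0 1>; <0 1 1 1>; <1 1 0 0>; <1 1 0 1>; <1 1 1 1>}
[TSO] allowed = {<0 0 0 0>; <0 0 0 1>; <0 0 1 0>; <0 0 1 1>; <0 1 0 0>; <0 1 0 1>; <0 1 1 1>; <1 1 0 0>; <1 1 0 1>; <1 1 1 1>}
[PSO] allowed = {<0 0 0 0>; <0 0 0 1>; <0 0 1 0>; <0 0 1 1>; <0 1 0 0>; <0 1 0 1>; <0 1 1 0>; <0 1 1 1>; <1 1 0 0>; <1 1 0 1>; <1 1 1 0>; <1 1 1 1>}
target <1 1 1 0> ∈ {PSO}

SC:no TSO:no PSO:yes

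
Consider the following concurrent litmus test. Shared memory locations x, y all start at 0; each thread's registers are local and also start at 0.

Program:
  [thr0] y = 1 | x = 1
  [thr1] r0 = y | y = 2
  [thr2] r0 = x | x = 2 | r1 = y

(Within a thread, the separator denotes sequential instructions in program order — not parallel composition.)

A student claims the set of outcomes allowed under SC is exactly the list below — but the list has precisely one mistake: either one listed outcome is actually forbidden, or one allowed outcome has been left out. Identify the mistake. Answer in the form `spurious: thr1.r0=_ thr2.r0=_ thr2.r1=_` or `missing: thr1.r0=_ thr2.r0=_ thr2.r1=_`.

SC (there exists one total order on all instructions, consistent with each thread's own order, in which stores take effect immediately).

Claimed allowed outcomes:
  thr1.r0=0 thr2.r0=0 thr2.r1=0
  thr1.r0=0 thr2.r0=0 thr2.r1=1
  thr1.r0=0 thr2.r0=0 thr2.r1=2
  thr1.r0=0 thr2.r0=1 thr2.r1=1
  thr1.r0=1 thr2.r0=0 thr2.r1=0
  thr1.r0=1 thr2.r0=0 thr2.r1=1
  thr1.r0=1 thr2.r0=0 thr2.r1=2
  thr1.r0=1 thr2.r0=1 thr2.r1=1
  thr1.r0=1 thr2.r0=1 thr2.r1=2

outcome vector order: (thr1.r0,thr2.r0,thr2.r1)
under SC → 000 001 002 011 012 100 101 102 111 112
SC∖claimed = {012}

missing: thr1.r0=0 thr2.r0=1 thr2.r1=2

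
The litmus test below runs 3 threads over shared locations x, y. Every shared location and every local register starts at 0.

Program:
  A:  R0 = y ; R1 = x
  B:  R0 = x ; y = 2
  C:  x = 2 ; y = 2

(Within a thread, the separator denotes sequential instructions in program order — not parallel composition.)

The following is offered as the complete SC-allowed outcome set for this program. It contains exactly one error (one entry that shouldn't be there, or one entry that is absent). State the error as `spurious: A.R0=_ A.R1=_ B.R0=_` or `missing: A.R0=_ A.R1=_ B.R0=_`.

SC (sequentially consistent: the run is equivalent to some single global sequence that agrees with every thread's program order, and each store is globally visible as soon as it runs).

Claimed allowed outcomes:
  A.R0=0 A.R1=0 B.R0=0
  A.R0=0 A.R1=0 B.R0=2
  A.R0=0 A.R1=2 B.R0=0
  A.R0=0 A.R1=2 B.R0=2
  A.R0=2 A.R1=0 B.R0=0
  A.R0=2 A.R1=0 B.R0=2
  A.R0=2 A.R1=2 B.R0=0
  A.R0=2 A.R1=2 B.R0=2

outcome vector order: (A.R0,A.R1,B.R0)
[SC] allowed = {<0 0 0> <0 0 2> <0 2 0> <0 2 2> <2 0 0> <2 2 0> <2 2 2>}
claimed∖SC = {<2 0 2>}

spurious: A.R0=2 A.R1=0 B.R0=2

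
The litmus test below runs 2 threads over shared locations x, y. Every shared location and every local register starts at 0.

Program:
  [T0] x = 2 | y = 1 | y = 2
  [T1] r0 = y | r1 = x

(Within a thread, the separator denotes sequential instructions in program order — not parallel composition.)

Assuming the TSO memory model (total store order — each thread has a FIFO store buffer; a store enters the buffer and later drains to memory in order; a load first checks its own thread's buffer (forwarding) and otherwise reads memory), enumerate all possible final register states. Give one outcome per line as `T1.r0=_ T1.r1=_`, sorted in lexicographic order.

T1.r0=0 T1.r1=0
T1.r0=0 T1.r1=2
T1.r0=1 T1.r1=2
T1.r0=2 T1.r1=2

outcome vector order: (T1.r0,T1.r1)
|TSO outcomes| = 4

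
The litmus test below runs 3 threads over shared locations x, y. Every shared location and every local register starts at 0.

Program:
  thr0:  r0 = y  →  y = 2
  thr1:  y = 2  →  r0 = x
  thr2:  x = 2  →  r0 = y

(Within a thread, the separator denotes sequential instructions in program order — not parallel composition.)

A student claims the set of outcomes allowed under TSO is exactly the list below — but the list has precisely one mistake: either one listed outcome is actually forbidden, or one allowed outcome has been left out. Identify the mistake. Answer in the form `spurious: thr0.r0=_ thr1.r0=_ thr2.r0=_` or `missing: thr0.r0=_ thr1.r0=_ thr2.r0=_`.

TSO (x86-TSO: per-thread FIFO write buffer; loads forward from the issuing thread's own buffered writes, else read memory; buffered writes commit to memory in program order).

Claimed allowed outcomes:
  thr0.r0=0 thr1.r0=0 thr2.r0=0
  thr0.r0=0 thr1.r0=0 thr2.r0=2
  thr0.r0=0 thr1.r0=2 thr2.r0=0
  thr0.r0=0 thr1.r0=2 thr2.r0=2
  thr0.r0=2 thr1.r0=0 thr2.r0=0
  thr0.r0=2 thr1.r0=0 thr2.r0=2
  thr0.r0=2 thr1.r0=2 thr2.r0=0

outcome vector order: (thr0.r0,thr1.r0,thr2.r0)
under TSO → <0 0 0>; <0 0 2>; <0 2 0>; <0 2 2>; <2 0 0>; <2 0 2>; <2 2 0>; <2 2 2>
TSO∖claimed = {<2 2 2>}

missing: thr0.r0=2 thr1.r0=2 thr2.r0=2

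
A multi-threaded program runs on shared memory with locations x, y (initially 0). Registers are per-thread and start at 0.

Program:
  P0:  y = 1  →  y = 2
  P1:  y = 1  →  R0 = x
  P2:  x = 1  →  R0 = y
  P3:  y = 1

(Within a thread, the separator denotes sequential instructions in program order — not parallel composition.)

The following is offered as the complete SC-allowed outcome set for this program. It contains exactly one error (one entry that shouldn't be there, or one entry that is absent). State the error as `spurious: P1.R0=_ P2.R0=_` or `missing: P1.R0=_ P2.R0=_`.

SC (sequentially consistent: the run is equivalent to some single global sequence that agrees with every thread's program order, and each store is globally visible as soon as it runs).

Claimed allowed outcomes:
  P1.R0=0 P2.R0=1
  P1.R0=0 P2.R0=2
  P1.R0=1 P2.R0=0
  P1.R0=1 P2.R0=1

outcome vector order: (P1.R0,P2.R0)
[SC] allowed = {0/1, 0/2, 1/0, 1/1, 1/2}
SC∖claimed = {1/2}

missing: P1.R0=1 P2.R0=2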